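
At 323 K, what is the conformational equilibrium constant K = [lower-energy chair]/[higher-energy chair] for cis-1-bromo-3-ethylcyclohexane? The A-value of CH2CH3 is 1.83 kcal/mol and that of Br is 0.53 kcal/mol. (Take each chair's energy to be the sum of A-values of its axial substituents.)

K ≈ 39.5

C1 and C3 have the same parity, so for the cis isomer the two substituents are e,e in one chair and a,a in the other.
Chair I (ethyl axial, bromo axial): E = 2.36 kcal/mol; chair II (ethyl equatorial, bromo equatorial): E = 0.00 kcal/mol.
ΔG = 2.36 kcal/mol between the two chairs.
K = exp(ΔG/RT) with R = 1.987×10⁻³ kcal mol⁻¹ K⁻¹ and T = 323 K gives K ≈ 39.5.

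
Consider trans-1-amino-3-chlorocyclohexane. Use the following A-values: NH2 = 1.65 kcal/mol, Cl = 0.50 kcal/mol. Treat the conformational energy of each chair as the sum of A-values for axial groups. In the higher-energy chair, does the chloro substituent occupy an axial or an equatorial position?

C1 and C3 have the same parity, so for the trans isomer the two substituents are one axial and one equatorial in each chair.
Chair I (amino axial, chloro equatorial): E = 1.65 kcal/mol.
Chair II (amino equatorial, chloro axial): E = 0.50 kcal/mol.
Chair I is the less stable (higher-energy) conformer, and in that chair the chloro group is equatorial.

equatorial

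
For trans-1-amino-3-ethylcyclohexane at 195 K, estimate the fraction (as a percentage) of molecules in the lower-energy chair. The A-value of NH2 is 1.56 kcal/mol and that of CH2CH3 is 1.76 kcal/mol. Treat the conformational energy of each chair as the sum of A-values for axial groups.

C1 and C3 have the same parity, so for the trans isomer the two substituents are one axial and one equatorial in each chair.
Chair I (amino axial, ethyl equatorial): E = 1.56 kcal/mol; chair II (amino equatorial, ethyl axial): E = 1.76 kcal/mol.
ΔG = 0.20 kcal/mol between the two chairs.
K = exp(ΔG/RT) with R = 1.987×10⁻³ kcal mol⁻¹ K⁻¹ and T = 195 K gives K ≈ 1.68.
Fraction in the lower-energy chair = K/(K+1) = 62.6%.

62.6%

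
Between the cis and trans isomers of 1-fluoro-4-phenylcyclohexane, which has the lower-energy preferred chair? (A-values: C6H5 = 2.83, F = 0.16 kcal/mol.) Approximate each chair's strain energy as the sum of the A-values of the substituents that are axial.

trans

At 1,4 positions (parity opposite): cis → (a,e or e,a); trans → (e,e or a,a).
Best chair for cis: E = 0.16 kcal/mol; best chair for trans: E = 0.00 kcal/mol.
The trans isomer is lower by 0.16 kcal/mol.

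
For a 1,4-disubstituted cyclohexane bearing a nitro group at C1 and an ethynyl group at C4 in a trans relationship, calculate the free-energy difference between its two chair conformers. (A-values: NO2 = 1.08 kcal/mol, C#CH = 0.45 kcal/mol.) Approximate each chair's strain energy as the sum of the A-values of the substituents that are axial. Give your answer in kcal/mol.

1.53 kcal/mol

C1 and C4 have opposite parity, so for the trans isomer the two substituents are e,e in one chair and a,a in the other.
Chair I (nitro axial, ethynyl axial): E = 1.53 kcal/mol.
Chair II (nitro equatorial, ethynyl equatorial): E = 0.00 kcal/mol.
ΔE = 1.53 − 0.00 = 1.53 kcal/mol; chair II is more stable.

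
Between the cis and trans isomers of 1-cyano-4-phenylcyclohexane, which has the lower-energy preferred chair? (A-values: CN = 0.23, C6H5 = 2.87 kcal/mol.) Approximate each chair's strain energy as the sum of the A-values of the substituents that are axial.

At 1,4 positions (parity opposite): cis → (a,e or e,a); trans → (e,e or a,a).
Best chair for cis: E = 0.23 kcal/mol; best chair for trans: E = 0.00 kcal/mol.
The trans isomer is lower by 0.23 kcal/mol.

trans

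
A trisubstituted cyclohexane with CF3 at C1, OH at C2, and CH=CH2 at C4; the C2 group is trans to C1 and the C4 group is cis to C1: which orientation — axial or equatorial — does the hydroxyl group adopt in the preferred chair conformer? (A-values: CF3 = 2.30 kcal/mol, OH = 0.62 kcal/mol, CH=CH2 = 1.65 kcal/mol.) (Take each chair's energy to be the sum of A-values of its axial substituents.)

Chair I (trifluoromethyl axial, hydroxyl axial, vinyl equatorial): E = 2.92 kcal/mol.
Chair II (trifluoromethyl equatorial, hydroxyl equatorial, vinyl axial): E = 1.65 kcal/mol.
Chair II is the more stable (lower-energy) conformer, and in that chair the hydroxyl group is equatorial.

equatorial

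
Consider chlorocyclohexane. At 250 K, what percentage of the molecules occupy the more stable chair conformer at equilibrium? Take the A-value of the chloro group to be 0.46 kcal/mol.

71.6%

One chair has the chloro group axial (E = 0.46 kcal/mol) and the other has it equatorial (E = 0).
ΔG = 0.46 kcal/mol between the two chairs.
K = exp(ΔG/RT) with R = 1.987×10⁻³ kcal mol⁻¹ K⁻¹ and T = 250 K gives K ≈ 2.52.
Fraction in the lower-energy chair = K/(K+1) = 71.6%.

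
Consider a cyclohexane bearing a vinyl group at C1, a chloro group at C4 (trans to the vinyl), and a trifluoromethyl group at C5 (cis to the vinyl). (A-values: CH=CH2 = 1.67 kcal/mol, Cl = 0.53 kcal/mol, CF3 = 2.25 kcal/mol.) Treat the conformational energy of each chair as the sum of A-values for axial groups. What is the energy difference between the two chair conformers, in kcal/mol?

Chair I (vinyl axial, chloro axial, trifluoromethyl axial): E = 4.45 kcal/mol.
Chair II (vinyl equatorial, chloro equatorial, trifluoromethyl equatorial): E = 0.00 kcal/mol.
ΔE = 4.45 − 0.00 = 4.45 kcal/mol; chair II is more stable.

4.45 kcal/mol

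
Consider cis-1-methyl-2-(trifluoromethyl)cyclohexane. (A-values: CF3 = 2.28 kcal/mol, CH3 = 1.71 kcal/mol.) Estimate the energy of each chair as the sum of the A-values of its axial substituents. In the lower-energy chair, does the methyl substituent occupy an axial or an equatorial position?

C1 and C2 have opposite parity, so for the cis isomer the two substituents are one axial and one equatorial in each chair.
Chair I (trifluoromethyl axial, methyl equatorial): E = 2.28 kcal/mol.
Chair II (trifluoromethyl equatorial, methyl axial): E = 1.71 kcal/mol.
Chair II is the more stable (lower-energy) conformer, and in that chair the methyl group is axial.

axial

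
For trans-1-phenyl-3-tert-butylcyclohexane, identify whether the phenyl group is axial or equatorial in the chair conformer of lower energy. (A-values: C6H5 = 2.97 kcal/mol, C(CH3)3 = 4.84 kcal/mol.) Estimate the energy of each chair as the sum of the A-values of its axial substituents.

C1 and C3 have the same parity, so for the trans isomer the two substituents are one axial and one equatorial in each chair.
Chair I (phenyl axial, tert-butyl equatorial): E = 2.97 kcal/mol.
Chair II (phenyl equatorial, tert-butyl axial): E = 4.84 kcal/mol.
Chair I is the more stable (lower-energy) conformer, and in that chair the phenyl group is axial.

axial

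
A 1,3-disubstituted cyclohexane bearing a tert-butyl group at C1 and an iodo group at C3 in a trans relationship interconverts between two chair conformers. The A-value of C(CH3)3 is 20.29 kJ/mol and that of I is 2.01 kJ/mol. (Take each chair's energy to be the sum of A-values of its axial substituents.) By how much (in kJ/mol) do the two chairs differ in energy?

18.28 kJ/mol

C1 and C3 have the same parity, so for the trans isomer the two substituents are one axial and one equatorial in each chair.
Chair I (tert-butyl axial, iodo equatorial): E = 20.29 kJ/mol.
Chair II (tert-butyl equatorial, iodo axial): E = 2.01 kJ/mol.
ΔE = 20.29 − 2.01 = 18.28 kJ/mol; chair II is more stable.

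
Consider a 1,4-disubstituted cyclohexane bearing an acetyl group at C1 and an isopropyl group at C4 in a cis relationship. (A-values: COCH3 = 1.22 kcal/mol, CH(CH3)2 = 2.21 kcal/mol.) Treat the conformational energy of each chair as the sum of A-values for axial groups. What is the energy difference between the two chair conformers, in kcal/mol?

C1 and C4 have opposite parity, so for the cis isomer the two substituents are one axial and one equatorial in each chair.
Chair I (acetyl axial, isopropyl equatorial): E = 1.22 kcal/mol.
Chair II (acetyl equatorial, isopropyl axial): E = 2.21 kcal/mol.
ΔE = 2.21 − 1.22 = 0.99 kcal/mol; chair I is more stable.

0.99 kcal/mol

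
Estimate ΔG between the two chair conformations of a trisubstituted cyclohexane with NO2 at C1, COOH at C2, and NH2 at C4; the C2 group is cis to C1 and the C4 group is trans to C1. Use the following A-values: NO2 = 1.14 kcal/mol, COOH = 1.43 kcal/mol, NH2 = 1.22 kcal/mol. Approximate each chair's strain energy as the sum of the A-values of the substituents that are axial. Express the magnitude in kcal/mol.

0.93 kcal/mol

Chair I (nitro axial, carboxyl equatorial, amino axial): E = 2.36 kcal/mol.
Chair II (nitro equatorial, carboxyl axial, amino equatorial): E = 1.43 kcal/mol.
ΔE = 2.36 − 1.43 = 0.93 kcal/mol; chair II is more stable.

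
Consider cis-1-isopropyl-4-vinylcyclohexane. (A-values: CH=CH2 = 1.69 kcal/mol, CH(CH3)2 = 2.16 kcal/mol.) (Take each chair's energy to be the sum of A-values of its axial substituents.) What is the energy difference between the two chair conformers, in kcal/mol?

C1 and C4 have opposite parity, so for the cis isomer the two substituents are one axial and one equatorial in each chair.
Chair I (vinyl axial, isopropyl equatorial): E = 1.69 kcal/mol.
Chair II (vinyl equatorial, isopropyl axial): E = 2.16 kcal/mol.
ΔE = 2.16 − 1.69 = 0.47 kcal/mol; chair I is more stable.

0.47 kcal/mol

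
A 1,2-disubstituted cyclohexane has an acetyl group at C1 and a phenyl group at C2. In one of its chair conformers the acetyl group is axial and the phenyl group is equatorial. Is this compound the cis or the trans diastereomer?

C1 and C2 have opposite parity, so their axial bonds point in opposite directions.
With opposite-parity carbons, two substituents on the same face are one axial and one equatorial; opposite faces give both axial or both equatorial.
Here the groups are axial/equatorial → same face → cis.

cis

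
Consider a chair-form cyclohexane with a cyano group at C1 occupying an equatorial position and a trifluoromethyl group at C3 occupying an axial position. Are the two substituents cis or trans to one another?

trans

C1 and C3 have the same parity, so their axial bonds point in the same direction.
With same-parity carbons, two substituents on the same face are both axial or both equatorial; opposite faces give one of each.
Here the groups are equatorial/axial → opposite face → trans.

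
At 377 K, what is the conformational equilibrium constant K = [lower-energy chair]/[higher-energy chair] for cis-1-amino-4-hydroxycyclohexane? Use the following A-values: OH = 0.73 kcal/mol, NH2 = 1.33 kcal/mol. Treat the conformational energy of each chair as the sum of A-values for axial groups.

K ≈ 2.23

C1 and C4 have opposite parity, so for the cis isomer the two substituents are one axial and one equatorial in each chair.
Chair I (hydroxyl axial, amino equatorial): E = 0.73 kcal/mol; chair II (hydroxyl equatorial, amino axial): E = 1.33 kcal/mol.
ΔG = 0.60 kcal/mol between the two chairs.
K = exp(ΔG/RT) with R = 1.987×10⁻³ kcal mol⁻¹ K⁻¹ and T = 377 K gives K ≈ 2.23.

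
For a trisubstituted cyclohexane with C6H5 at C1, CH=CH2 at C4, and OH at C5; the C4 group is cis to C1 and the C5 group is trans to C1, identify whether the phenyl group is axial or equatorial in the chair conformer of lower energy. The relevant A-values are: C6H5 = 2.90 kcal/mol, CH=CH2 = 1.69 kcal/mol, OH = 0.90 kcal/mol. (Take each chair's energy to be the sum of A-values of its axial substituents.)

equatorial

Chair I (phenyl axial, vinyl equatorial, hydroxyl equatorial): E = 2.90 kcal/mol.
Chair II (phenyl equatorial, vinyl axial, hydroxyl axial): E = 2.59 kcal/mol.
Chair II is the more stable (lower-energy) conformer, and in that chair the phenyl group is equatorial.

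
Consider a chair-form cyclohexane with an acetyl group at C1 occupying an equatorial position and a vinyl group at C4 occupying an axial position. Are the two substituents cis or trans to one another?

C1 and C4 have opposite parity, so their axial bonds point in opposite directions.
With opposite-parity carbons, two substituents on the same face are one axial and one equatorial; opposite faces give both axial or both equatorial.
Here the groups are equatorial/axial → same face → cis.

cis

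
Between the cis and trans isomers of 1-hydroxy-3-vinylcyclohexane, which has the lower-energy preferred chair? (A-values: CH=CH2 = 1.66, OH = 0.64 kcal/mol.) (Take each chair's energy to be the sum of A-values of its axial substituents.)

cis

At 1,3 positions (parity same): cis → (e,e or a,a); trans → (a,e or e,a).
Best chair for cis: E = 0.00 kcal/mol; best chair for trans: E = 0.64 kcal/mol.
The cis isomer is lower by 0.64 kcal/mol.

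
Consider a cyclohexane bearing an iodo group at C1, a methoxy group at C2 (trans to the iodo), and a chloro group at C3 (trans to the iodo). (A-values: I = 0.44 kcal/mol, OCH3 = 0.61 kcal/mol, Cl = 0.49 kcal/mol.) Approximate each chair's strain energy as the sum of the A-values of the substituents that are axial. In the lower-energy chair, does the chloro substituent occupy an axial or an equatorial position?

axial

Chair I (iodo axial, methoxy axial, chloro equatorial): E = 1.05 kcal/mol.
Chair II (iodo equatorial, methoxy equatorial, chloro axial): E = 0.49 kcal/mol.
Chair II is the more stable (lower-energy) conformer, and in that chair the chloro group is axial.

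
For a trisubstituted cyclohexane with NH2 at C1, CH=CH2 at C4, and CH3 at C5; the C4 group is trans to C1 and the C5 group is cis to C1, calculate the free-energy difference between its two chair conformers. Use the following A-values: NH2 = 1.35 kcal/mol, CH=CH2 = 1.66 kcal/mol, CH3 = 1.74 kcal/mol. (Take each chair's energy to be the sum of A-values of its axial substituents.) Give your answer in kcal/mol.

4.75 kcal/mol

Chair I (amino axial, vinyl axial, methyl axial): E = 4.75 kcal/mol.
Chair II (amino equatorial, vinyl equatorial, methyl equatorial): E = 0.00 kcal/mol.
ΔE = 4.75 − 0.00 = 4.75 kcal/mol; chair II is more stable.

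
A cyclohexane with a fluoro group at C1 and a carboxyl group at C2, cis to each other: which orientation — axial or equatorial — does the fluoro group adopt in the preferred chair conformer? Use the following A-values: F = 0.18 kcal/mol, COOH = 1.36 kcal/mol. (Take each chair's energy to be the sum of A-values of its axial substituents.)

axial

C1 and C2 have opposite parity, so for the cis isomer the two substituents are one axial and one equatorial in each chair.
Chair I (fluoro axial, carboxyl equatorial): E = 0.18 kcal/mol.
Chair II (fluoro equatorial, carboxyl axial): E = 1.36 kcal/mol.
Chair I is the more stable (lower-energy) conformer, and in that chair the fluoro group is axial.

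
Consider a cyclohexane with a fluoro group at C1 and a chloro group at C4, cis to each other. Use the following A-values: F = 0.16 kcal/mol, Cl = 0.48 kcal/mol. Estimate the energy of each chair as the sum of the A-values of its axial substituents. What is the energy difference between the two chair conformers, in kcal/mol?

0.32 kcal/mol

C1 and C4 have opposite parity, so for the cis isomer the two substituents are one axial and one equatorial in each chair.
Chair I (fluoro axial, chloro equatorial): E = 0.16 kcal/mol.
Chair II (fluoro equatorial, chloro axial): E = 0.48 kcal/mol.
ΔE = 0.48 − 0.16 = 0.32 kcal/mol; chair I is more stable.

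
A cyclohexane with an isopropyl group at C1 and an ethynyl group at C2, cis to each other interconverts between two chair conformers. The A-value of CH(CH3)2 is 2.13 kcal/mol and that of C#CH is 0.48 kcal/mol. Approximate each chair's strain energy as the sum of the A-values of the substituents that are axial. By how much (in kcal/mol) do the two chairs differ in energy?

C1 and C2 have opposite parity, so for the cis isomer the two substituents are one axial and one equatorial in each chair.
Chair I (isopropyl axial, ethynyl equatorial): E = 2.13 kcal/mol.
Chair II (isopropyl equatorial, ethynyl axial): E = 0.48 kcal/mol.
ΔE = 2.13 − 0.48 = 1.65 kcal/mol; chair II is more stable.

1.65 kcal/mol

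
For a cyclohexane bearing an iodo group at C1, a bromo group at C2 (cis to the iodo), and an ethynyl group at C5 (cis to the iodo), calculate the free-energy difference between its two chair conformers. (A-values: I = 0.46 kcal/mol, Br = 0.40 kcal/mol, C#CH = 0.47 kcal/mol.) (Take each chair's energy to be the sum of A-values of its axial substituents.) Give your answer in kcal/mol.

Chair I (iodo axial, bromo equatorial, ethynyl axial): E = 0.93 kcal/mol.
Chair II (iodo equatorial, bromo axial, ethynyl equatorial): E = 0.40 kcal/mol.
ΔE = 0.93 − 0.40 = 0.53 kcal/mol; chair II is more stable.

0.53 kcal/mol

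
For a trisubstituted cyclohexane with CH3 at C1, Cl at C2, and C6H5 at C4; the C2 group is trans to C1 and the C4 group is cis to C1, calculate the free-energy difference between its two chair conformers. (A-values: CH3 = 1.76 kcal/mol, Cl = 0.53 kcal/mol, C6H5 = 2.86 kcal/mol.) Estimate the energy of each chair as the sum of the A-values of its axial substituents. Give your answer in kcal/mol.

Chair I (methyl axial, chloro axial, phenyl equatorial): E = 2.29 kcal/mol.
Chair II (methyl equatorial, chloro equatorial, phenyl axial): E = 2.86 kcal/mol.
ΔE = 2.86 − 2.29 = 0.57 kcal/mol; chair I is more stable.

0.57 kcal/mol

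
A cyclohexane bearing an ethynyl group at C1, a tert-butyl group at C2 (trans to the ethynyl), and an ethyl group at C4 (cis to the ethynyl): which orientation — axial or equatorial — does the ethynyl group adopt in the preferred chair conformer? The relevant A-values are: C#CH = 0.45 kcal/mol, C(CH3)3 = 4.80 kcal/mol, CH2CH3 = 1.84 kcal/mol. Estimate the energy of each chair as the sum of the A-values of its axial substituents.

Chair I (ethynyl axial, tert-butyl axial, ethyl equatorial): E = 5.25 kcal/mol.
Chair II (ethynyl equatorial, tert-butyl equatorial, ethyl axial): E = 1.84 kcal/mol.
Chair II is the more stable (lower-energy) conformer, and in that chair the ethynyl group is equatorial.

equatorial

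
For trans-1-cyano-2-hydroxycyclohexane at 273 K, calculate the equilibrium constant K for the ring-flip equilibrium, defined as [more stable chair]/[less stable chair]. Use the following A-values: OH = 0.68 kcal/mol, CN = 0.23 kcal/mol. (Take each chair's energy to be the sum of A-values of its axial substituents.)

C1 and C2 have opposite parity, so for the trans isomer the two substituents are e,e in one chair and a,a in the other.
Chair I (hydroxyl axial, cyano axial): E = 0.91 kcal/mol; chair II (hydroxyl equatorial, cyano equatorial): E = 0.00 kcal/mol.
ΔG = 0.91 kcal/mol between the two chairs.
K = exp(ΔG/RT) with R = 1.987×10⁻³ kcal mol⁻¹ K⁻¹ and T = 273 K gives K ≈ 5.35.

K ≈ 5.35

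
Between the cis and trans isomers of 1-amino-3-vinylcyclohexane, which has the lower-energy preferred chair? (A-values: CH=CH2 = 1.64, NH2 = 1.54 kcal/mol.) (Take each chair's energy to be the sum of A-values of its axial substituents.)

At 1,3 positions (parity same): cis → (e,e or a,a); trans → (a,e or e,a).
Best chair for cis: E = 0.00 kcal/mol; best chair for trans: E = 1.54 kcal/mol.
The cis isomer is lower by 1.54 kcal/mol.

cis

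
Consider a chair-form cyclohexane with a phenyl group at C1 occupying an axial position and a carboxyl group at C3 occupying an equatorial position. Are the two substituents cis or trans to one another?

C1 and C3 have the same parity, so their axial bonds point in the same direction.
With same-parity carbons, two substituents on the same face are both axial or both equatorial; opposite faces give one of each.
Here the groups are axial/equatorial → opposite face → trans.

trans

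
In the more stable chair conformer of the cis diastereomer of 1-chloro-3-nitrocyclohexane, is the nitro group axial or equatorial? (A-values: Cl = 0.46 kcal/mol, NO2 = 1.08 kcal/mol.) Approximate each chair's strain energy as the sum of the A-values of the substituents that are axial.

C1 and C3 have the same parity, so for the cis isomer the two substituents are e,e in one chair and a,a in the other.
Chair I (chloro axial, nitro axial): E = 1.54 kcal/mol.
Chair II (chloro equatorial, nitro equatorial): E = 0.00 kcal/mol.
Chair II is the more stable (lower-energy) conformer, and in that chair the nitro group is equatorial.

equatorial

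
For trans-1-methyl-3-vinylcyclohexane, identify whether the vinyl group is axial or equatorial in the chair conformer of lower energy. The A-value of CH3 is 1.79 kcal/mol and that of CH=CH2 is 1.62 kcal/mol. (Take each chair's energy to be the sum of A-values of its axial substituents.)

axial

C1 and C3 have the same parity, so for the trans isomer the two substituents are one axial and one equatorial in each chair.
Chair I (methyl axial, vinyl equatorial): E = 1.79 kcal/mol.
Chair II (methyl equatorial, vinyl axial): E = 1.62 kcal/mol.
Chair II is the more stable (lower-energy) conformer, and in that chair the vinyl group is axial.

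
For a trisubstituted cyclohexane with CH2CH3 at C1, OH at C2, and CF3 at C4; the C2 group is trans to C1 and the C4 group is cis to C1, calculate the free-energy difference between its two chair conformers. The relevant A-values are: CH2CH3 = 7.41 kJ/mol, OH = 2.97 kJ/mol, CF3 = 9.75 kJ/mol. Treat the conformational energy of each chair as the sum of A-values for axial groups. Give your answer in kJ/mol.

0.63 kJ/mol

Chair I (ethyl axial, hydroxyl axial, trifluoromethyl equatorial): E = 10.38 kJ/mol.
Chair II (ethyl equatorial, hydroxyl equatorial, trifluoromethyl axial): E = 9.75 kJ/mol.
ΔE = 10.38 − 9.75 = 0.63 kJ/mol; chair II is more stable.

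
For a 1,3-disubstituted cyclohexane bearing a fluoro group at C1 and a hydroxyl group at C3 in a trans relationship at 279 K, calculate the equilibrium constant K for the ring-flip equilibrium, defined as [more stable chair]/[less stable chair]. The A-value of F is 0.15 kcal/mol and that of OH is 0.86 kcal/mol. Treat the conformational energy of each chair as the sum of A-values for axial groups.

C1 and C3 have the same parity, so for the trans isomer the two substituents are one axial and one equatorial in each chair.
Chair I (fluoro axial, hydroxyl equatorial): E = 0.15 kcal/mol; chair II (fluoro equatorial, hydroxyl axial): E = 0.86 kcal/mol.
ΔG = 0.71 kcal/mol between the two chairs.
K = exp(ΔG/RT) with R = 1.987×10⁻³ kcal mol⁻¹ K⁻¹ and T = 279 K gives K ≈ 3.6.

K ≈ 3.60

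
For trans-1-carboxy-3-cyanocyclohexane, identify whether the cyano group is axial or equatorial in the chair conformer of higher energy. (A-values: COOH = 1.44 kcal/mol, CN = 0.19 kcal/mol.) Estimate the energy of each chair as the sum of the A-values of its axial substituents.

equatorial

C1 and C3 have the same parity, so for the trans isomer the two substituents are one axial and one equatorial in each chair.
Chair I (carboxyl axial, cyano equatorial): E = 1.44 kcal/mol.
Chair II (carboxyl equatorial, cyano axial): E = 0.19 kcal/mol.
Chair I is the less stable (higher-energy) conformer, and in that chair the cyano group is equatorial.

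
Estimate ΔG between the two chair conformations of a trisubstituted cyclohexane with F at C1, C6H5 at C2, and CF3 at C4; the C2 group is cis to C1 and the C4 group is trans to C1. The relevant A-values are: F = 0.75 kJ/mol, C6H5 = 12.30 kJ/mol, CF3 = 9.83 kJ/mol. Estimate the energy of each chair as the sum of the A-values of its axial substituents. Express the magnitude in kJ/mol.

1.72 kJ/mol

Chair I (fluoro axial, phenyl equatorial, trifluoromethyl axial): E = 10.58 kJ/mol.
Chair II (fluoro equatorial, phenyl axial, trifluoromethyl equatorial): E = 12.30 kJ/mol.
ΔE = 12.30 − 10.58 = 1.72 kJ/mol; chair I is more stable.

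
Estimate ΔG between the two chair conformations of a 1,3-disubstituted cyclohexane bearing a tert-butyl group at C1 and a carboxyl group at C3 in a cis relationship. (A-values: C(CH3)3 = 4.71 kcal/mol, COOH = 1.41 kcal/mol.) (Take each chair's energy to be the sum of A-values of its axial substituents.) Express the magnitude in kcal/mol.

6.12 kcal/mol

C1 and C3 have the same parity, so for the cis isomer the two substituents are e,e in one chair and a,a in the other.
Chair I (tert-butyl axial, carboxyl axial): E = 6.12 kcal/mol.
Chair II (tert-butyl equatorial, carboxyl equatorial): E = 0.00 kcal/mol.
ΔE = 6.12 − 0.00 = 6.12 kcal/mol; chair II is more stable.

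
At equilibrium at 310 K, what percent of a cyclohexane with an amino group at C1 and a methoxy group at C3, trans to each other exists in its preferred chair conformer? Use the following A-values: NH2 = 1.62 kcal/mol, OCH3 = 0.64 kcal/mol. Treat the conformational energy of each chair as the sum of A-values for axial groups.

83.1%

C1 and C3 have the same parity, so for the trans isomer the two substituents are one axial and one equatorial in each chair.
Chair I (amino axial, methoxy equatorial): E = 1.62 kcal/mol; chair II (amino equatorial, methoxy axial): E = 0.64 kcal/mol.
ΔG = 0.98 kcal/mol between the two chairs.
K = exp(ΔG/RT) with R = 1.987×10⁻³ kcal mol⁻¹ K⁻¹ and T = 310 K gives K ≈ 4.91.
Fraction in the lower-energy chair = K/(K+1) = 83.1%.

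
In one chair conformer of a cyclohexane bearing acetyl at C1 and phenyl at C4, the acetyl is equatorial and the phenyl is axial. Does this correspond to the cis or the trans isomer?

cis

C1 and C4 have opposite parity, so their axial bonds point in opposite directions.
With opposite-parity carbons, two substituents on the same face are one axial and one equatorial; opposite faces give both axial or both equatorial.
Here the groups are equatorial/axial → same face → cis.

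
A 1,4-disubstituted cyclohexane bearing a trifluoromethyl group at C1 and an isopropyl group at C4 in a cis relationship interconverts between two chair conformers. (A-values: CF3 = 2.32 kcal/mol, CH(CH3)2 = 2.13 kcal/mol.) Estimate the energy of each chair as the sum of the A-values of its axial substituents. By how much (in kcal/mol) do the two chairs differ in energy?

0.19 kcal/mol

C1 and C4 have opposite parity, so for the cis isomer the two substituents are one axial and one equatorial in each chair.
Chair I (trifluoromethyl axial, isopropyl equatorial): E = 2.32 kcal/mol.
Chair II (trifluoromethyl equatorial, isopropyl axial): E = 2.13 kcal/mol.
ΔE = 2.32 − 2.13 = 0.19 kcal/mol; chair II is more stable.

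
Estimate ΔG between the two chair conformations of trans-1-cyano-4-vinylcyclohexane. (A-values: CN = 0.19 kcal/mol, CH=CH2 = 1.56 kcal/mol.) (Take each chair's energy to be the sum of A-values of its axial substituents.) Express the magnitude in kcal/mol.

C1 and C4 have opposite parity, so for the trans isomer the two substituents are e,e in one chair and a,a in the other.
Chair I (cyano axial, vinyl axial): E = 1.75 kcal/mol.
Chair II (cyano equatorial, vinyl equatorial): E = 0.00 kcal/mol.
ΔE = 1.75 − 0.00 = 1.75 kcal/mol; chair II is more stable.

1.75 kcal/mol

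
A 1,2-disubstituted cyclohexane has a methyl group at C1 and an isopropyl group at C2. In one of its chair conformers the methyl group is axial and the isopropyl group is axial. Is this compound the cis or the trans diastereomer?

C1 and C2 have opposite parity, so their axial bonds point in opposite directions.
With opposite-parity carbons, two substituents on the same face are one axial and one equatorial; opposite faces give both axial or both equatorial.
Here the groups are axial/axial → opposite face → trans.

trans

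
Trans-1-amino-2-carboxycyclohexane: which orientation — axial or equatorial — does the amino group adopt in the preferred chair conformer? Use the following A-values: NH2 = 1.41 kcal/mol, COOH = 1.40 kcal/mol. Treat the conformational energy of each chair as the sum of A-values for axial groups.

equatorial

C1 and C2 have opposite parity, so for the trans isomer the two substituents are e,e in one chair and a,a in the other.
Chair I (amino axial, carboxyl axial): E = 2.81 kcal/mol.
Chair II (amino equatorial, carboxyl equatorial): E = 0.00 kcal/mol.
Chair II is the more stable (lower-energy) conformer, and in that chair the amino group is equatorial.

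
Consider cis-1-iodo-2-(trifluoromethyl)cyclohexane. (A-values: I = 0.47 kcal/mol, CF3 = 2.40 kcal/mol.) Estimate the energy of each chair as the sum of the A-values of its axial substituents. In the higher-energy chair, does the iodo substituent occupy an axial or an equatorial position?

equatorial

C1 and C2 have opposite parity, so for the cis isomer the two substituents are one axial and one equatorial in each chair.
Chair I (iodo axial, trifluoromethyl equatorial): E = 0.47 kcal/mol.
Chair II (iodo equatorial, trifluoromethyl axial): E = 2.40 kcal/mol.
Chair II is the less stable (higher-energy) conformer, and in that chair the iodo group is equatorial.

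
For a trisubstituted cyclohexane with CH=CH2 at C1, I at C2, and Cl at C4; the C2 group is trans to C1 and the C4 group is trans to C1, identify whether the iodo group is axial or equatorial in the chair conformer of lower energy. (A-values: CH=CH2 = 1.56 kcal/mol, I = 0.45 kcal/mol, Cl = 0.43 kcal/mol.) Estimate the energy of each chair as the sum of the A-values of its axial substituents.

equatorial

Chair I (vinyl axial, iodo axial, chloro axial): E = 2.44 kcal/mol.
Chair II (vinyl equatorial, iodo equatorial, chloro equatorial): E = 0.00 kcal/mol.
Chair II is the more stable (lower-energy) conformer, and in that chair the iodo group is equatorial.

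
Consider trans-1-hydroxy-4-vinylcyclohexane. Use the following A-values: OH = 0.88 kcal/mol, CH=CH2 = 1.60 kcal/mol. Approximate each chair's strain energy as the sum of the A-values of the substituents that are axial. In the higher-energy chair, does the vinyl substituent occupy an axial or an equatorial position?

axial

C1 and C4 have opposite parity, so for the trans isomer the two substituents are e,e in one chair and a,a in the other.
Chair I (hydroxyl axial, vinyl axial): E = 2.48 kcal/mol.
Chair II (hydroxyl equatorial, vinyl equatorial): E = 0.00 kcal/mol.
Chair I is the less stable (higher-energy) conformer, and in that chair the vinyl group is axial.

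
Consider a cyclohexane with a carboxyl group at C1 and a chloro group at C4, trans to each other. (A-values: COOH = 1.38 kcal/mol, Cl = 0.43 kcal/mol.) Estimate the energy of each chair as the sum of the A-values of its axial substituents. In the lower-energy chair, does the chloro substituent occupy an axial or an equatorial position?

equatorial

C1 and C4 have opposite parity, so for the trans isomer the two substituents are e,e in one chair and a,a in the other.
Chair I (carboxyl axial, chloro axial): E = 1.81 kcal/mol.
Chair II (carboxyl equatorial, chloro equatorial): E = 0.00 kcal/mol.
Chair II is the more stable (lower-energy) conformer, and in that chair the chloro group is equatorial.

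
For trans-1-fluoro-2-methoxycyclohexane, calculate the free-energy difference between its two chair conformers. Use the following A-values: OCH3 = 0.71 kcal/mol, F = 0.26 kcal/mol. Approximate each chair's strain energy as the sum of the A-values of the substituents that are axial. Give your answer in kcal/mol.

C1 and C2 have opposite parity, so for the trans isomer the two substituents are e,e in one chair and a,a in the other.
Chair I (methoxy axial, fluoro axial): E = 0.97 kcal/mol.
Chair II (methoxy equatorial, fluoro equatorial): E = 0.00 kcal/mol.
ΔE = 0.97 − 0.00 = 0.97 kcal/mol; chair II is more stable.

0.97 kcal/mol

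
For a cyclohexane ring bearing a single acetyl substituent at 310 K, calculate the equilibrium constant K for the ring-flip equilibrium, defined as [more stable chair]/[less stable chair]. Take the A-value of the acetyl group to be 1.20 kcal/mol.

K ≈ 7.02

One chair has the acetyl group axial (E = 1.20 kcal/mol) and the other has it equatorial (E = 0).
ΔG = 1.20 kcal/mol between the two chairs.
K = exp(ΔG/RT) with R = 1.987×10⁻³ kcal mol⁻¹ K⁻¹ and T = 310 K gives K ≈ 7.02.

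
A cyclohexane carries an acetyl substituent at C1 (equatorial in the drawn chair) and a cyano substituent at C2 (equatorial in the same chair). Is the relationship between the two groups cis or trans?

C1 and C2 have opposite parity, so their axial bonds point in opposite directions.
With opposite-parity carbons, two substituents on the same face are one axial and one equatorial; opposite faces give both axial or both equatorial.
Here the groups are equatorial/equatorial → opposite face → trans.

trans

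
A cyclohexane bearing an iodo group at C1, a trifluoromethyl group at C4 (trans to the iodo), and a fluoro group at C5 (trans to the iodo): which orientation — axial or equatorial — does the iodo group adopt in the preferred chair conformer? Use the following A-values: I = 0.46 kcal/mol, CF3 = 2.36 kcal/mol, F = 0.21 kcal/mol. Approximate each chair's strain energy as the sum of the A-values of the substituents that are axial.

Chair I (iodo axial, trifluoromethyl axial, fluoro equatorial): E = 2.82 kcal/mol.
Chair II (iodo equatorial, trifluoromethyl equatorial, fluoro axial): E = 0.21 kcal/mol.
Chair II is the more stable (lower-energy) conformer, and in that chair the iodo group is equatorial.

equatorial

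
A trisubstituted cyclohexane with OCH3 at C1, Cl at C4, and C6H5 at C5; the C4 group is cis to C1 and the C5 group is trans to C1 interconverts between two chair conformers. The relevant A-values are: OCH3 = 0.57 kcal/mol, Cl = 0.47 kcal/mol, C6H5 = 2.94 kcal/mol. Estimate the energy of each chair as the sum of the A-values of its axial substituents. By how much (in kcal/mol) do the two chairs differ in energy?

2.84 kcal/mol

Chair I (methoxy axial, chloro equatorial, phenyl equatorial): E = 0.57 kcal/mol.
Chair II (methoxy equatorial, chloro axial, phenyl axial): E = 3.41 kcal/mol.
ΔE = 3.41 − 0.57 = 2.84 kcal/mol; chair I is more stable.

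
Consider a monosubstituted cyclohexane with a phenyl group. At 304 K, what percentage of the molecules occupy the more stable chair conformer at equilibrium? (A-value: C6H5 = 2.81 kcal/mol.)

99.1%

One chair has the phenyl group axial (E = 2.81 kcal/mol) and the other has it equatorial (E = 0).
ΔG = 2.81 kcal/mol between the two chairs.
K = exp(ΔG/RT) with R = 1.987×10⁻³ kcal mol⁻¹ K⁻¹ and T = 304 K gives K ≈ 105.
Fraction in the lower-energy chair = K/(K+1) = 99.1%.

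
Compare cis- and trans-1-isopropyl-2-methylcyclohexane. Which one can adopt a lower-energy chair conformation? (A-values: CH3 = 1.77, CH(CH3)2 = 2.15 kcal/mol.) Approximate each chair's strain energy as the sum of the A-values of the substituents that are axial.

At 1,2 positions (parity opposite): cis → (a,e or e,a); trans → (e,e or a,a).
Best chair for cis: E = 1.77 kcal/mol; best chair for trans: E = 0.00 kcal/mol.
The trans isomer is lower by 1.77 kcal/mol.

trans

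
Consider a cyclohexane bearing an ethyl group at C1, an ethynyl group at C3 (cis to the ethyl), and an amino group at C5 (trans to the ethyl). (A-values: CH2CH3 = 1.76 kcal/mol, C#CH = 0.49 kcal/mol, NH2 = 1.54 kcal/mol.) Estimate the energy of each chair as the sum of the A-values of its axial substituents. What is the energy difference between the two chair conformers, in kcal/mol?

Chair I (ethyl axial, ethynyl axial, amino equatorial): E = 2.25 kcal/mol.
Chair II (ethyl equatorial, ethynyl equatorial, amino axial): E = 1.54 kcal/mol.
ΔE = 2.25 − 1.54 = 0.71 kcal/mol; chair II is more stable.

0.71 kcal/mol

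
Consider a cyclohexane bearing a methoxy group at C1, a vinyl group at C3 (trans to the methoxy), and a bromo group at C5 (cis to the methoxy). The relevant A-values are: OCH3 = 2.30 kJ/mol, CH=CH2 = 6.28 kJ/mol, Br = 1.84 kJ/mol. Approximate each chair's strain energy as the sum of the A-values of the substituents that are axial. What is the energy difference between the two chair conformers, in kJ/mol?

2.14 kJ/mol

Chair I (methoxy axial, vinyl equatorial, bromo axial): E = 4.14 kJ/mol.
Chair II (methoxy equatorial, vinyl axial, bromo equatorial): E = 6.28 kJ/mol.
ΔE = 6.28 − 4.14 = 2.14 kJ/mol; chair I is more stable.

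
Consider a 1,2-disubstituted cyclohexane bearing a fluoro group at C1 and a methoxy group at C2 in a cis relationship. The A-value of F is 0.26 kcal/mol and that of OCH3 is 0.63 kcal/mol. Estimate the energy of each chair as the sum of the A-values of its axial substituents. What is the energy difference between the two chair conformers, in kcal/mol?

0.37 kcal/mol

C1 and C2 have opposite parity, so for the cis isomer the two substituents are one axial and one equatorial in each chair.
Chair I (fluoro axial, methoxy equatorial): E = 0.26 kcal/mol.
Chair II (fluoro equatorial, methoxy axial): E = 0.63 kcal/mol.
ΔE = 0.63 − 0.26 = 0.37 kcal/mol; chair I is more stable.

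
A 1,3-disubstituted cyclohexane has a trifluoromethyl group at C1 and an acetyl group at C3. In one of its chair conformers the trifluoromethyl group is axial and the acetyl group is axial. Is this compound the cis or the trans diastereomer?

cis

C1 and C3 have the same parity, so their axial bonds point in the same direction.
With same-parity carbons, two substituents on the same face are both axial or both equatorial; opposite faces give one of each.
Here the groups are axial/axial → same face → cis.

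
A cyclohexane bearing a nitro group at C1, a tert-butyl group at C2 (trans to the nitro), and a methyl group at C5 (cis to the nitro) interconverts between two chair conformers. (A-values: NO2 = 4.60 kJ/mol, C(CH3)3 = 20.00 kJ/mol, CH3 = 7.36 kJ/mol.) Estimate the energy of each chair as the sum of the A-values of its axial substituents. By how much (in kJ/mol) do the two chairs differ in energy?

31.96 kJ/mol

Chair I (nitro axial, tert-butyl axial, methyl axial): E = 31.96 kJ/mol.
Chair II (nitro equatorial, tert-butyl equatorial, methyl equatorial): E = 0.00 kJ/mol.
ΔE = 31.96 − 0.00 = 31.96 kJ/mol; chair II is more stable.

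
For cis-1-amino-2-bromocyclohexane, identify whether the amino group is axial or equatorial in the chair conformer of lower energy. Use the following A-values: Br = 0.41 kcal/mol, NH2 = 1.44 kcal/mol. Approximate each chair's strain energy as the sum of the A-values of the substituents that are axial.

C1 and C2 have opposite parity, so for the cis isomer the two substituents are one axial and one equatorial in each chair.
Chair I (bromo axial, amino equatorial): E = 0.41 kcal/mol.
Chair II (bromo equatorial, amino axial): E = 1.44 kcal/mol.
Chair I is the more stable (lower-energy) conformer, and in that chair the amino group is equatorial.

equatorial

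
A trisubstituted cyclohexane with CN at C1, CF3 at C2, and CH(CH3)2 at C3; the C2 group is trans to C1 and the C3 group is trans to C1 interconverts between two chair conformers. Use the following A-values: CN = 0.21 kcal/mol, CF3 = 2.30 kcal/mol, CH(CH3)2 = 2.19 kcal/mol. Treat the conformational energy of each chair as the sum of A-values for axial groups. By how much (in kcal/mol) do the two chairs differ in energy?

Chair I (cyano axial, trifluoromethyl axial, isopropyl equatorial): E = 2.51 kcal/mol.
Chair II (cyano equatorial, trifluoromethyl equatorial, isopropyl axial): E = 2.19 kcal/mol.
ΔE = 2.51 − 2.19 = 0.32 kcal/mol; chair II is more stable.

0.32 kcal/mol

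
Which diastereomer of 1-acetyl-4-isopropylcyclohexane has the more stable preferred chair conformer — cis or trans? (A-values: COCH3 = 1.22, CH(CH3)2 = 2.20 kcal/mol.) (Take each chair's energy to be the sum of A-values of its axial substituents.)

trans

At 1,4 positions (parity opposite): cis → (a,e or e,a); trans → (e,e or a,a).
Best chair for cis: E = 1.22 kcal/mol; best chair for trans: E = 0.00 kcal/mol.
The trans isomer is lower by 1.22 kcal/mol.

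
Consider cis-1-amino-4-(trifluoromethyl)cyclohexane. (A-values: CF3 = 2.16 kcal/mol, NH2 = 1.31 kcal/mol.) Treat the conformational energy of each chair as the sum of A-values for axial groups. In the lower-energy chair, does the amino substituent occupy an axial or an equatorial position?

axial

C1 and C4 have opposite parity, so for the cis isomer the two substituents are one axial and one equatorial in each chair.
Chair I (trifluoromethyl axial, amino equatorial): E = 2.16 kcal/mol.
Chair II (trifluoromethyl equatorial, amino axial): E = 1.31 kcal/mol.
Chair II is the more stable (lower-energy) conformer, and in that chair the amino group is axial.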